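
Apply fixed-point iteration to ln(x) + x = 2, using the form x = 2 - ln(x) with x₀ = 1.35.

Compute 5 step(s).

Equation: ln(x) + x = 2
Fixed-point form: x = 2 - ln(x)
x₀ = 1.35

x_1 = g(1.350000) = 1.699895
x_2 = g(1.699895) = 1.469433
x_3 = g(1.469433) = 1.615123
x_4 = g(1.615123) = 1.520589
x_5 = g(1.520589) = 1.580902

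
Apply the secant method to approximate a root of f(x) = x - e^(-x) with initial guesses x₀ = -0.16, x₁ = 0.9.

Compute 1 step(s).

f(x) = x - e^(-x)
x₀ = -0.16, x₁ = 0.9

Secant formula: x_{n+1} = x_n - f(x_n)(x_n - x_{n-1})/(f(x_n) - f(x_{n-1}))

Iteration 1:
  f(-0.160000) = -1.333511
  f(0.900000) = 0.493430
  x_2 = 0.900000 - 0.493430×(0.900000 - (-0.160000))/(0.493430 - (-1.333511))
       = 0.613709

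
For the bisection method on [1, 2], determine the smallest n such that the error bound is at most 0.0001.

We need (b-a)/2^n ≤ 0.0001
(2 - 1)/2^n ≤ 0.0001
1/2^n ≤ 0.0001
2^n ≥ 10000
n ≥ log₂(10000) = 13.29
n ≥ 14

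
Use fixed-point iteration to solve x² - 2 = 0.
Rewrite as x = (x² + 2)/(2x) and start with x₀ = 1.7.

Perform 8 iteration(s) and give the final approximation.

Equation: x² - 2 = 0
Fixed-point form: x = (x² + 2)/(2x)
x₀ = 1.7

x_1 = g(1.700000) = 1.438235
x_2 = g(1.438235) = 1.414414
x_3 = g(1.414414) = 1.414214
x_4 = g(1.414214) = 1.414214
x_5 = g(1.414214) = 1.414214
x_6 = g(1.414214) = 1.414214
x_7 = g(1.414214) = 1.414214
x_8 = g(1.414214) = 1.414214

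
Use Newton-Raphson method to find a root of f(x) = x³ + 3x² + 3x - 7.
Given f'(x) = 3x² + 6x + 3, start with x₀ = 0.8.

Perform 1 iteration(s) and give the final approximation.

f(x) = x³ + 3x² + 3x - 7
f'(x) = 3x² + 6x + 3
x₀ = 0.8

Newton-Raphson formula: x_{n+1} = x_n - f(x_n)/f'(x_n)

Iteration 1:
  f(0.800000) = -2.168000
  f'(0.800000) = 9.720000
  x_1 = 0.800000 - (-2.168000)/9.720000 = 1.023045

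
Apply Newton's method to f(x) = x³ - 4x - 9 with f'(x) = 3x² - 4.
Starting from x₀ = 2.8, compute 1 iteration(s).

f(x) = x³ - 4x - 9
f'(x) = 3x² - 4
x₀ = 2.8

Newton-Raphson formula: x_{n+1} = x_n - f(x_n)/f'(x_n)

Iteration 1:
  f(2.800000) = 1.752000
  f'(2.800000) = 19.520000
  x_1 = 2.800000 - 1.752000/19.520000 = 2.710246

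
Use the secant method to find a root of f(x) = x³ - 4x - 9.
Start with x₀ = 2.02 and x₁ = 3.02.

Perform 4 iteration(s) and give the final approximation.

f(x) = x³ - 4x - 9
x₀ = 2.02, x₁ = 3.02

Secant formula: x_{n+1} = x_n - f(x_n)(x_n - x_{n-1})/(f(x_n) - f(x_{n-1}))

Iteration 1:
  f(2.020000) = -8.837592
  f(3.020000) = 6.463608
  x_2 = 3.020000 - 6.463608×(3.020000 - 2.020000)/(6.463608 - (-8.837592))
       = 2.597575
Iteration 2:
  f(3.020000) = 6.463608
  f(2.597575) = -1.863432
  x_3 = 2.597575 - (-1.863432)×(2.597575 - 3.020000)/(-1.863432 - 6.463608)
       = 2.692106
Iteration 3:
  f(2.597575) = -1.863432
  f(2.692106) = -0.257567
  x_4 = 2.692106 - (-0.257567)×(2.692106 - 2.597575)/(-0.257567 - (-1.863432))
       = 2.707268
Iteration 4:
  f(2.692106) = -0.257567
  f(2.707268) = 0.013300
  x_5 = 2.707268 - 0.013300×(2.707268 - 2.692106)/(0.013300 - (-0.257567))
       = 2.706523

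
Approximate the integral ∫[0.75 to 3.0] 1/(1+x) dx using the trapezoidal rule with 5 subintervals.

f(x) = 1/(1+x)
a = 0.75, b = 3.0, n = 5
h = (b - a)/n = 0.450000

Trapezoidal rule: (h/2)[f(x₀) + 2f(x₁) + 2f(x₂) + ... + f(xₙ)]

x_0 = 0.7500, f(x_0) = 0.571429, coefficient = 1
x_1 = 1.2000, f(x_1) = 0.454545, coefficient = 2
x_2 = 1.6500, f(x_2) = 0.377358, coefficient = 2
x_3 = 2.1000, f(x_3) = 0.322581, coefficient = 2
x_4 = 2.5500, f(x_4) = 0.281690, coefficient = 2
x_5 = 3.0000, f(x_5) = 0.250000, coefficient = 1

I ≈ (0.450000/2) × 3.693778 = 0.831100
Exact value: 0.826679
Error: 0.004421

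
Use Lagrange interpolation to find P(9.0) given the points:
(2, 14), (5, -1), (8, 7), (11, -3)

Lagrange interpolation formula:
P(x) = Σ yᵢ × Lᵢ(x)
where Lᵢ(x) = Π_{j≠i} (x - xⱼ)/(xᵢ - xⱼ)

L_0(9.0) = (9.0 - 5)/(2 - 5) × (9.0 - 8)/(2 - 8) × (9.0 - 11)/(2 - 11) = 0.049383
L_1(9.0) = (9.0 - 2)/(5 - 2) × (9.0 - 8)/(5 - 8) × (9.0 - 11)/(5 - 11) = -0.259259
L_2(9.0) = (9.0 - 2)/(8 - 2) × (9.0 - 5)/(8 - 5) × (9.0 - 11)/(8 - 11) = 1.037037
L_3(9.0) = (9.0 - 2)/(11 - 2) × (9.0 - 5)/(11 - 5) × (9.0 - 8)/(11 - 8) = 0.172840

P(9.0) = 14×L_0(9.0) + (-1)×L_1(9.0) + 7×L_2(9.0) + (-3)×L_3(9.0)
P(9.0) = 7.691358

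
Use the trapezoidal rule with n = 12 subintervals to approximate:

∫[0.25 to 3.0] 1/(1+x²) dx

f(x) = 1/(1+x²)
a = 0.25, b = 3.0, n = 12
h = (b - a)/n = 0.229167

Trapezoidal rule: (h/2)[f(x₀) + 2f(x₁) + 2f(x₂) + ... + f(xₙ)]

x_0 = 0.2500, f(x_0) = 0.941176, coefficient = 1
x_1 = 0.4792, f(x_1) = 0.813272, coefficient = 2
x_2 = 0.7083, f(x_2) = 0.665896, coefficient = 2
x_3 = 0.9375, f(x_3) = 0.532225, coefficient = 2
x_4 = 1.1667, f(x_4) = 0.423529, coefficient = 2
x_5 = 1.3958, f(x_5) = 0.339173, coefficient = 2
x_6 = 1.6250, f(x_6) = 0.274678, coefficient = 2
x_7 = 1.8542, f(x_7) = 0.225330, coefficient = 2
x_8 = 2.0833, f(x_8) = 0.187256, coefficient = 2
x_9 = 2.3125, f(x_9) = 0.157538, coefficient = 2
x_10 = 2.5417, f(x_10) = 0.134047, coefficient = 2
x_11 = 2.7708, f(x_11) = 0.115240, coefficient = 2
x_12 = 3.0000, f(x_12) = 0.100000, coefficient = 1

I ≈ (0.229167/2) × 8.777546 = 1.005761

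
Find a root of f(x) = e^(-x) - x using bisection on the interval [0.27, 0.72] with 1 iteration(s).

f(x) = e^(-x) - x
Initial interval: [0.27, 0.72]

Iteration 1:
  c_1 = (0.270000 + 0.720000)/2 = 0.495000
  f(c_1) = f(0.495000) = 0.114571
  f(a) × f(c) ≥ 0, new interval: [0.495000, 0.720000]

After 1 iteration(s), the approximation is c_1 = 0.495000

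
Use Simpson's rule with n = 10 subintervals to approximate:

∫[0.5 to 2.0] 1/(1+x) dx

f(x) = 1/(1+x)
a = 0.5, b = 2.0, n = 10
h = (b - a)/n = 0.150000

Simpson's rule: (h/3)[f(x₀) + 4f(x₁) + 2f(x₂) + ... + f(xₙ)]

x_0 = 0.5000, f(x_0) = 0.666667, coefficient = 1
x_1 = 0.6500, f(x_1) = 0.606061, coefficient = 4
x_2 = 0.8000, f(x_2) = 0.555556, coefficient = 2
x_3 = 0.9500, f(x_3) = 0.512821, coefficient = 4
x_4 = 1.1000, f(x_4) = 0.476190, coefficient = 2
x_5 = 1.2500, f(x_5) = 0.444444, coefficient = 4
x_6 = 1.4000, f(x_6) = 0.416667, coefficient = 2
x_7 = 1.5500, f(x_7) = 0.392157, coefficient = 4
x_8 = 1.7000, f(x_8) = 0.370370, coefficient = 2
x_9 = 1.8500, f(x_9) = 0.350877, coefficient = 4
x_10 = 2.0000, f(x_10) = 0.333333, coefficient = 1

I ≈ (0.150000/3) × 13.863005 = 0.693150
Exact value: 0.693147
Error: 0.000003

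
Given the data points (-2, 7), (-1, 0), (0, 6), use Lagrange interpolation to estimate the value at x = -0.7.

Lagrange interpolation formula:
P(x) = Σ yᵢ × Lᵢ(x)
where Lᵢ(x) = Π_{j≠i} (x - xⱼ)/(xᵢ - xⱼ)

L_0(-0.7) = (-0.7 - (-1))/(-2 - (-1)) × (-0.7 - 0)/(-2 - 0) = -0.105000
L_1(-0.7) = (-0.7 - (-2))/(-1 - (-2)) × (-0.7 - 0)/(-1 - 0) = 0.910000
L_2(-0.7) = (-0.7 - (-2))/(0 - (-2)) × (-0.7 - (-1))/(0 - (-1)) = 0.195000

P(-0.7) = 7×L_0(-0.7) + 0×L_1(-0.7) + 6×L_2(-0.7)
P(-0.7) = 0.435000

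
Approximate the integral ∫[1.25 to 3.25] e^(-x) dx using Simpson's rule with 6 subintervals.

f(x) = e^(-x)
a = 1.25, b = 3.25, n = 6
h = (b - a)/n = 0.333333

Simpson's rule: (h/3)[f(x₀) + 4f(x₁) + 2f(x₂) + ... + f(xₙ)]

x_0 = 1.2500, f(x_0) = 0.286505, coefficient = 1
x_1 = 1.5833, f(x_1) = 0.205290, coefficient = 4
x_2 = 1.9167, f(x_2) = 0.147096, coefficient = 2
x_3 = 2.2500, f(x_3) = 0.105399, coefficient = 4
x_4 = 2.5833, f(x_4) = 0.075522, coefficient = 2
x_5 = 2.9167, f(x_5) = 0.054114, coefficient = 4
x_6 = 3.2500, f(x_6) = 0.038774, coefficient = 1

I ≈ (0.333333/3) × 2.229726 = 0.247747
Exact value: 0.247731
Error: 0.000017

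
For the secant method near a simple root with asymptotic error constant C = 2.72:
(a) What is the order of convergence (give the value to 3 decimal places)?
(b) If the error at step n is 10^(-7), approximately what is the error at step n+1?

(a) Secant method has superlinear convergence with order φ = (1+√5)/2 ≈ 1.618.
    This means |e_{n+1}| ≈ C|e_n|^1.618.

(b) With |e_n| = 10^(-7) and C = 2.72:
    |e_{n+1}| ≈ 2.72 × (10^(-7))^1.618 = 2.72 × 10^(-11.33)

(a) ≈ 1.618 (golden ratio); (b) |e_{n+1}| ≈ 1.283e-11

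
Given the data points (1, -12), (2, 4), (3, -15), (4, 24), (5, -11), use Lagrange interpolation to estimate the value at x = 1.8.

Lagrange interpolation formula:
P(x) = Σ yᵢ × Lᵢ(x)
where Lᵢ(x) = Π_{j≠i} (x - xⱼ)/(xᵢ - xⱼ)

L_0(1.8) = (1.8 - 2)/(1 - 2) × (1.8 - 3)/(1 - 3) × (1.8 - 4)/(1 - 4) × (1.8 - 5)/(1 - 5) = 0.070400
L_1(1.8) = (1.8 - 1)/(2 - 1) × (1.8 - 3)/(2 - 3) × (1.8 - 4)/(2 - 4) × (1.8 - 5)/(2 - 5) = 1.126400
L_2(1.8) = (1.8 - 1)/(3 - 1) × (1.8 - 2)/(3 - 2) × (1.8 - 4)/(3 - 4) × (1.8 - 5)/(3 - 5) = -0.281600
L_3(1.8) = (1.8 - 1)/(4 - 1) × (1.8 - 2)/(4 - 2) × (1.8 - 3)/(4 - 3) × (1.8 - 5)/(4 - 5) = 0.102400
L_4(1.8) = (1.8 - 1)/(5 - 1) × (1.8 - 2)/(5 - 2) × (1.8 - 3)/(5 - 3) × (1.8 - 4)/(5 - 4) = -0.017600

P(1.8) = (-12)×L_0(1.8) + 4×L_1(1.8) + (-15)×L_2(1.8) + 24×L_3(1.8) + (-11)×L_4(1.8)
P(1.8) = 10.536000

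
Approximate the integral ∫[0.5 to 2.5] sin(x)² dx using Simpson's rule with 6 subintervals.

f(x) = sin(x)²
a = 0.5, b = 2.5, n = 6
h = (b - a)/n = 0.333333

Simpson's rule: (h/3)[f(x₀) + 4f(x₁) + 2f(x₂) + ... + f(xₙ)]

x_0 = 0.5000, f(x_0) = 0.229849, coefficient = 1
x_1 = 0.8333, f(x_1) = 0.547862, coefficient = 4
x_2 = 1.1667, f(x_2) = 0.845379, coefficient = 2
x_3 = 1.5000, f(x_3) = 0.994996, coefficient = 4
x_4 = 1.8333, f(x_4) = 0.932643, coefficient = 2
x_5 = 2.1667, f(x_5) = 0.685022, coefficient = 4
x_6 = 2.5000, f(x_6) = 0.358169, coefficient = 1

I ≈ (0.333333/3) × 13.055581 = 1.450620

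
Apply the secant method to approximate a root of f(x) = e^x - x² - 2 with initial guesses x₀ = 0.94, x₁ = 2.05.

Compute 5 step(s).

f(x) = e^x - x² - 2
x₀ = 0.94, x₁ = 2.05

Secant formula: x_{n+1} = x_n - f(x_n)(x_n - x_{n-1})/(f(x_n) - f(x_{n-1}))

Iteration 1:
  f(0.940000) = -0.323619
  f(2.050000) = 1.565401
  x_2 = 2.050000 - 1.565401×(2.050000 - 0.940000)/(1.565401 - (-0.323619))
       = 1.130160
Iteration 2:
  f(2.050000) = 1.565401
  f(1.130160) = -0.181109
  x_3 = 1.130160 - (-0.181109)×(1.130160 - 2.050000)/(-0.181109 - 1.565401)
       = 1.225546
Iteration 3:
  f(1.130160) = -0.181109
  f(1.225546) = -0.095938
  x_4 = 1.225546 - (-0.095938)×(1.225546 - 1.130160)/(-0.095938 - (-0.181109))
       = 1.332989
Iteration 4:
  f(1.225546) = -0.095938
  f(1.332989) = 0.015502
  x_5 = 1.332989 - 0.015502×(1.332989 - 1.225546)/(0.015502 - (-0.095938))
       = 1.318043
Iteration 5:
  f(1.332989) = 0.015502
  f(1.318043) = -0.001135
  x_6 = 1.318043 - (-0.001135)×(1.318043 - 1.332989)/(-0.001135 - 0.015502)
       = 1.319062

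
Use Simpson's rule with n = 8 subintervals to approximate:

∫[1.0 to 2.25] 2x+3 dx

f(x) = 2x+3
a = 1.0, b = 2.25, n = 8
h = (b - a)/n = 0.156250

Simpson's rule: (h/3)[f(x₀) + 4f(x₁) + 2f(x₂) + ... + f(xₙ)]

x_0 = 1.0000, f(x_0) = 5.000000, coefficient = 1
x_1 = 1.1562, f(x_1) = 5.312500, coefficient = 4
x_2 = 1.3125, f(x_2) = 5.625000, coefficient = 2
x_3 = 1.4688, f(x_3) = 5.937500, coefficient = 4
x_4 = 1.6250, f(x_4) = 6.250000, coefficient = 2
x_5 = 1.7812, f(x_5) = 6.562500, coefficient = 4
x_6 = 1.9375, f(x_6) = 6.875000, coefficient = 2
x_7 = 2.0938, f(x_7) = 7.187500, coefficient = 4
x_8 = 2.2500, f(x_8) = 7.500000, coefficient = 1

I ≈ (0.156250/3) × 150.000000 = 7.812500
Exact value: 7.812500
Error: 0.000000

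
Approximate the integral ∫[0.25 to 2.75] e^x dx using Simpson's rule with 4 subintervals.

f(x) = e^x
a = 0.25, b = 2.75, n = 4
h = (b - a)/n = 0.625000

Simpson's rule: (h/3)[f(x₀) + 4f(x₁) + 2f(x₂) + ... + f(xₙ)]

x_0 = 0.2500, f(x_0) = 1.284025, coefficient = 1
x_1 = 0.8750, f(x_1) = 2.398875, coefficient = 4
x_2 = 1.5000, f(x_2) = 4.481689, coefficient = 2
x_3 = 2.1250, f(x_3) = 8.372897, coefficient = 4
x_4 = 2.7500, f(x_4) = 15.642632, coefficient = 1

I ≈ (0.625000/3) × 68.977127 = 14.370235
Exact value: 14.358606
Error: 0.011628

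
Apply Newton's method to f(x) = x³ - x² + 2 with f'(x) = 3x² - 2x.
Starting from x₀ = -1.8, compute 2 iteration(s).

f(x) = x³ - x² + 2
f'(x) = 3x² - 2x
x₀ = -1.8

Newton-Raphson formula: x_{n+1} = x_n - f(x_n)/f'(x_n)

Iteration 1:
  f(-1.800000) = -7.072000
  f'(-1.800000) = 13.320000
  x_1 = -1.800000 - (-7.072000)/13.320000 = -1.269069
Iteration 2:
  f(-1.269069) = -1.654418
  f'(-1.269069) = 7.369747
  x_2 = -1.269069 - (-1.654418)/7.369747 = -1.044581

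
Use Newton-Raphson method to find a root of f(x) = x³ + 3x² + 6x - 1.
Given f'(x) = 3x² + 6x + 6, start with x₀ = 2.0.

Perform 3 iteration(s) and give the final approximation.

f(x) = x³ + 3x² + 6x - 1
f'(x) = 3x² + 6x + 6
x₀ = 2.0

Newton-Raphson formula: x_{n+1} = x_n - f(x_n)/f'(x_n)

Iteration 1:
  f(2.000000) = 31.000000
  f'(2.000000) = 30.000000
  x_1 = 2.000000 - 31.000000/30.000000 = 0.966667
Iteration 2:
  f(0.966667) = 8.506630
  f'(0.966667) = 14.603333
  x_2 = 0.966667 - 8.506630/14.603333 = 0.384154
Iteration 3:
  f(0.384154) = 1.804336
  f'(0.384154) = 8.747645
  x_3 = 0.384154 - 1.804336/8.747645 = 0.177888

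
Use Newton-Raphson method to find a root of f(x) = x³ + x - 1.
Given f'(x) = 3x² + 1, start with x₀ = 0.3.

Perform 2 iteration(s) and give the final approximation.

f(x) = x³ + x - 1
f'(x) = 3x² + 1
x₀ = 0.3

Newton-Raphson formula: x_{n+1} = x_n - f(x_n)/f'(x_n)

Iteration 1:
  f(0.300000) = -0.673000
  f'(0.300000) = 1.270000
  x_1 = 0.300000 - (-0.673000)/1.270000 = 0.829921
Iteration 2:
  f(0.829921) = 0.401546
  f'(0.829921) = 3.066308
  x_2 = 0.829921 - 0.401546/3.066308 = 0.698967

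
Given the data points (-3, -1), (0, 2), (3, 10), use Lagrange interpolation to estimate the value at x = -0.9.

Lagrange interpolation formula:
P(x) = Σ yᵢ × Lᵢ(x)
where Lᵢ(x) = Π_{j≠i} (x - xⱼ)/(xᵢ - xⱼ)

L_0(-0.9) = (-0.9 - 0)/(-3 - 0) × (-0.9 - 3)/(-3 - 3) = 0.195000
L_1(-0.9) = (-0.9 - (-3))/(0 - (-3)) × (-0.9 - 3)/(0 - 3) = 0.910000
L_2(-0.9) = (-0.9 - (-3))/(3 - (-3)) × (-0.9 - 0)/(3 - 0) = -0.105000

P(-0.9) = (-1)×L_0(-0.9) + 2×L_1(-0.9) + 10×L_2(-0.9)
P(-0.9) = 0.575000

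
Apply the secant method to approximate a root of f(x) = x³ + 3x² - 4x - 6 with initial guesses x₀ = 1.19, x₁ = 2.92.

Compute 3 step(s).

f(x) = x³ + 3x² - 4x - 6
x₀ = 1.19, x₁ = 2.92

Secant formula: x_{n+1} = x_n - f(x_n)(x_n - x_{n-1})/(f(x_n) - f(x_{n-1}))

Iteration 1:
  f(1.190000) = -4.826541
  f(2.920000) = 32.796288
  x_2 = 2.920000 - 32.796288×(2.920000 - 1.190000)/(32.796288 - (-4.826541))
       = 1.411937
Iteration 2:
  f(2.920000) = 32.796288
  f(1.411937) = -2.852255
  x_3 = 1.411937 - (-2.852255)×(1.411937 - 2.920000)/(-2.852255 - 32.796288)
       = 1.532598
Iteration 3:
  f(1.411937) = -2.852255
  f(1.532598) = -1.483967
  x_4 = 1.532598 - (-1.483967)×(1.532598 - 1.411937)/(-1.483967 - (-2.852255))
       = 1.663460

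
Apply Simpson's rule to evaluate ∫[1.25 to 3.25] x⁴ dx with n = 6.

f(x) = x⁴
a = 1.25, b = 3.25, n = 6
h = (b - a)/n = 0.333333

Simpson's rule: (h/3)[f(x₀) + 4f(x₁) + 2f(x₂) + ... + f(xₙ)]

x_0 = 1.2500, f(x_0) = 2.441406, coefficient = 1
x_1 = 1.5833, f(x_1) = 6.284770, coefficient = 4
x_2 = 1.9167, f(x_2) = 13.495419, coefficient = 2
x_3 = 2.2500, f(x_3) = 25.628906, coefficient = 4
x_4 = 2.5833, f(x_4) = 44.537085, coefficient = 2
x_5 = 2.9167, f(x_5) = 72.368104, coefficient = 4
x_6 = 3.2500, f(x_6) = 111.566406, coefficient = 1

I ≈ (0.333333/3) × 647.199942 = 71.911105
Exact value: 71.907813
Error: 0.003292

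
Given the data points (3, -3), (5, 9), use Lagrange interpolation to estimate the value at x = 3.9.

Lagrange interpolation formula:
P(x) = Σ yᵢ × Lᵢ(x)
where Lᵢ(x) = Π_{j≠i} (x - xⱼ)/(xᵢ - xⱼ)

L_0(3.9) = (3.9 - 5)/(3 - 5) = 0.550000
L_1(3.9) = (3.9 - 3)/(5 - 3) = 0.450000

P(3.9) = (-3)×L_0(3.9) + 9×L_1(3.9)
P(3.9) = 2.400000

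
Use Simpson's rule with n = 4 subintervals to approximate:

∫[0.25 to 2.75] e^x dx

f(x) = e^x
a = 0.25, b = 2.75, n = 4
h = (b - a)/n = 0.625000

Simpson's rule: (h/3)[f(x₀) + 4f(x₁) + 2f(x₂) + ... + f(xₙ)]

x_0 = 0.2500, f(x_0) = 1.284025, coefficient = 1
x_1 = 0.8750, f(x_1) = 2.398875, coefficient = 4
x_2 = 1.5000, f(x_2) = 4.481689, coefficient = 2
x_3 = 2.1250, f(x_3) = 8.372897, coefficient = 4
x_4 = 2.7500, f(x_4) = 15.642632, coefficient = 1

I ≈ (0.625000/3) × 68.977127 = 14.370235
Exact value: 14.358606
Error: 0.011628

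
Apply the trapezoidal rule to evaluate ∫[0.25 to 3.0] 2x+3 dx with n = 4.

f(x) = 2x+3
a = 0.25, b = 3.0, n = 4
h = (b - a)/n = 0.687500

Trapezoidal rule: (h/2)[f(x₀) + 2f(x₁) + 2f(x₂) + ... + f(xₙ)]

x_0 = 0.2500, f(x_0) = 3.500000, coefficient = 1
x_1 = 0.9375, f(x_1) = 4.875000, coefficient = 2
x_2 = 1.6250, f(x_2) = 6.250000, coefficient = 2
x_3 = 2.3125, f(x_3) = 7.625000, coefficient = 2
x_4 = 3.0000, f(x_4) = 9.000000, coefficient = 1

I ≈ (0.687500/2) × 50.000000 = 17.187500
Exact value: 17.187500
Error: 0.000000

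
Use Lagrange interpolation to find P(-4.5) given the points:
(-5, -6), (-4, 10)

Lagrange interpolation formula:
P(x) = Σ yᵢ × Lᵢ(x)
where Lᵢ(x) = Π_{j≠i} (x - xⱼ)/(xᵢ - xⱼ)

L_0(-4.5) = (-4.5 - (-4))/(-5 - (-4)) = 0.500000
L_1(-4.5) = (-4.5 - (-5))/(-4 - (-5)) = 0.500000

P(-4.5) = (-6)×L_0(-4.5) + 10×L_1(-4.5)
P(-4.5) = 2.000000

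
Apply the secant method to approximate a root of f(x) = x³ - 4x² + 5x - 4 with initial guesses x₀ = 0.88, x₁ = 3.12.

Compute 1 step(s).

f(x) = x³ - 4x² + 5x - 4
x₀ = 0.88, x₁ = 3.12

Secant formula: x_{n+1} = x_n - f(x_n)(x_n - x_{n-1})/(f(x_n) - f(x_{n-1}))

Iteration 1:
  f(0.880000) = -2.016128
  f(3.120000) = 3.033728
  x_2 = 3.120000 - 3.033728×(3.120000 - 0.880000)/(3.033728 - (-2.016128))
       = 1.774308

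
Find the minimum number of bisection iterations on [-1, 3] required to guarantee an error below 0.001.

We need (b-a)/2^n ≤ 0.001
(3 - (-1))/2^n ≤ 0.001
4/2^n ≤ 0.001
2^n ≥ 4000
n ≥ log₂(4000) = 11.97
n ≥ 12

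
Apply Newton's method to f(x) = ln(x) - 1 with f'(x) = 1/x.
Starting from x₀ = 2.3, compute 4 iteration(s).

f(x) = ln(x) - 1
f'(x) = 1/x
x₀ = 2.3

Newton-Raphson formula: x_{n+1} = x_n - f(x_n)/f'(x_n)

Iteration 1:
  f(2.300000) = -0.167091
  f'(2.300000) = 0.434783
  x_1 = 2.300000 - (-0.167091)/0.434783 = 2.684309
Iteration 2:
  f(2.684309) = -0.012577
  f'(2.684309) = 0.372535
  x_2 = 2.684309 - (-0.012577)/0.372535 = 2.718069
Iteration 3:
  f(2.718069) = -0.000078
  f'(2.718069) = 0.367908
  x_3 = 2.718069 - (-0.000078)/0.367908 = 2.718282
Iteration 4:
  f(2.718282) = 0.000000
  f'(2.718282) = 0.367879
  x_4 = 2.718282 - 0.000000/0.367879 = 2.718282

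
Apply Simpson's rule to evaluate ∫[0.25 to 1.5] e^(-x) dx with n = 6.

f(x) = e^(-x)
a = 0.25, b = 1.5, n = 6
h = (b - a)/n = 0.208333

Simpson's rule: (h/3)[f(x₀) + 4f(x₁) + 2f(x₂) + ... + f(xₙ)]

x_0 = 0.2500, f(x_0) = 0.778801, coefficient = 1
x_1 = 0.4583, f(x_1) = 0.632337, coefficient = 4
x_2 = 0.6667, f(x_2) = 0.513417, coefficient = 2
x_3 = 0.8750, f(x_3) = 0.416862, coefficient = 4
x_4 = 1.0833, f(x_4) = 0.338465, coefficient = 2
x_5 = 1.2917, f(x_5) = 0.274812, coefficient = 4
x_6 = 1.5000, f(x_6) = 0.223130, coefficient = 1

I ≈ (0.208333/3) × 8.001740 = 0.555676
Exact value: 0.555671
Error: 0.000006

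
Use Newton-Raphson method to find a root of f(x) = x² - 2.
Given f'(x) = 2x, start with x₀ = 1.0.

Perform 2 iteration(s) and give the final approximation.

f(x) = x² - 2
f'(x) = 2x
x₀ = 1.0

Newton-Raphson formula: x_{n+1} = x_n - f(x_n)/f'(x_n)

Iteration 1:
  f(1.000000) = -1.000000
  f'(1.000000) = 2.000000
  x_1 = 1.000000 - (-1.000000)/2.000000 = 1.500000
Iteration 2:
  f(1.500000) = 0.250000
  f'(1.500000) = 3.000000
  x_2 = 1.500000 - 0.250000/3.000000 = 1.416667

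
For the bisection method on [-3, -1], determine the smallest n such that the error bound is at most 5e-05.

We need (b-a)/2^n ≤ 5e-05
(-1 - (-3))/2^n ≤ 5e-05
2/2^n ≤ 5e-05
2^n ≥ 40000
n ≥ log₂(40000) = 15.29
n ≥ 16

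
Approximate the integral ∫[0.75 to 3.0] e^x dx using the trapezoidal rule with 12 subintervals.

f(x) = e^x
a = 0.75, b = 3.0, n = 12
h = (b - a)/n = 0.187500

Trapezoidal rule: (h/2)[f(x₀) + 2f(x₁) + 2f(x₂) + ... + f(xₙ)]

x_0 = 0.7500, f(x_0) = 2.117000, coefficient = 1
x_1 = 0.9375, f(x_1) = 2.553589, coefficient = 2
x_2 = 1.1250, f(x_2) = 3.080217, coefficient = 2
x_3 = 1.3125, f(x_3) = 3.715451, coefficient = 2
x_4 = 1.5000, f(x_4) = 4.481689, coefficient = 2
x_5 = 1.6875, f(x_5) = 5.405949, coefficient = 2
x_6 = 1.8750, f(x_6) = 6.520819, coefficient = 2
x_7 = 2.0625, f(x_7) = 7.865609, coefficient = 2
x_8 = 2.2500, f(x_8) = 9.487736, coefficient = 2
x_9 = 2.4375, f(x_9) = 11.444394, coefficient = 2
x_10 = 2.6250, f(x_10) = 13.804574, coefficient = 2
x_11 = 2.8125, f(x_11) = 16.651495, coefficient = 2
x_12 = 3.0000, f(x_12) = 20.085537, coefficient = 1

I ≈ (0.187500/2) × 192.225582 = 18.021148
Exact value: 17.968537
Error: 0.052611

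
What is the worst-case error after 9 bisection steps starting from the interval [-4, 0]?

Bisection error bound: |error| ≤ (b-a)/2^n
|error| ≤ (0 - (-4))/2^9 = 4/2^9
|error| ≤ 0.0078125000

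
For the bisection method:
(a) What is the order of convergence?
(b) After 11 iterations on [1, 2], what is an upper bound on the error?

(a) Bisection has linear (order 1) convergence; the error is halved each step.

(b) Error bound = (b-a)/2^n = (2 - 1)/2^{11}
    = 1/2^{11}

(a) 1 (linear); (b) error ≤ 4.88e-04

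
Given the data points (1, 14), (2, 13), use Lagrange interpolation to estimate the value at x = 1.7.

Lagrange interpolation formula:
P(x) = Σ yᵢ × Lᵢ(x)
where Lᵢ(x) = Π_{j≠i} (x - xⱼ)/(xᵢ - xⱼ)

L_0(1.7) = (1.7 - 2)/(1 - 2) = 0.300000
L_1(1.7) = (1.7 - 1)/(2 - 1) = 0.700000

P(1.7) = 14×L_0(1.7) + 13×L_1(1.7)
P(1.7) = 13.300000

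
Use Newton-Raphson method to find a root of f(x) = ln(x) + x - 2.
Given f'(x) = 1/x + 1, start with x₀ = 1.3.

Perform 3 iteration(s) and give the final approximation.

f(x) = ln(x) + x - 2
f'(x) = 1/x + 1
x₀ = 1.3

Newton-Raphson formula: x_{n+1} = x_n - f(x_n)/f'(x_n)

Iteration 1:
  f(1.300000) = -0.437636
  f'(1.300000) = 1.769231
  x_1 = 1.300000 - (-0.437636)/1.769231 = 1.547359
Iteration 2:
  f(1.547359) = -0.016091
  f'(1.547359) = 1.646262
  x_2 = 1.547359 - (-0.016091)/1.646262 = 1.557134
Iteration 3:
  f(1.557134) = -0.000020
  f'(1.557134) = 1.642206
  x_3 = 1.557134 - (-0.000020)/1.642206 = 1.557146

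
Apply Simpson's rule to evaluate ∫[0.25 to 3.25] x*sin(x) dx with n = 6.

f(x) = x*sin(x)
a = 0.25, b = 3.25, n = 6
h = (b - a)/n = 0.500000

Simpson's rule: (h/3)[f(x₀) + 4f(x₁) + 2f(x₂) + ... + f(xₙ)]

x_0 = 0.2500, f(x_0) = 0.061851, coefficient = 1
x_1 = 0.7500, f(x_1) = 0.511229, coefficient = 4
x_2 = 1.2500, f(x_2) = 1.186231, coefficient = 2
x_3 = 1.7500, f(x_3) = 1.721975, coefficient = 4
x_4 = 2.2500, f(x_4) = 1.750665, coefficient = 2
x_5 = 2.7500, f(x_5) = 1.049568, coefficient = 4
x_6 = 3.2500, f(x_6) = -0.351634, coefficient = 1

I ≈ (0.500000/3) × 18.715097 = 3.119183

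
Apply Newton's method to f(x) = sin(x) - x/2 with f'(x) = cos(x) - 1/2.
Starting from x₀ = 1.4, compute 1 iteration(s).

f(x) = sin(x) - x/2
f'(x) = cos(x) - 1/2
x₀ = 1.4

Newton-Raphson formula: x_{n+1} = x_n - f(x_n)/f'(x_n)

Iteration 1:
  f(1.400000) = 0.285450
  f'(1.400000) = -0.330033
  x_1 = 1.400000 - 0.285450/(-0.330033) = 2.264913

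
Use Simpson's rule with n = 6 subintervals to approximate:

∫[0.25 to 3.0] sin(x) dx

f(x) = sin(x)
a = 0.25, b = 3.0, n = 6
h = (b - a)/n = 0.458333

Simpson's rule: (h/3)[f(x₀) + 4f(x₁) + 2f(x₂) + ... + f(xₙ)]

x_0 = 0.2500, f(x_0) = 0.247404, coefficient = 1
x_1 = 0.7083, f(x_1) = 0.650569, coefficient = 4
x_2 = 1.1667, f(x_2) = 0.919445, coefficient = 2
x_3 = 1.6250, f(x_3) = 0.998531, coefficient = 4
x_4 = 2.0833, f(x_4) = 0.871503, coefficient = 2
x_5 = 2.5417, f(x_5) = 0.564581, coefficient = 4
x_6 = 3.0000, f(x_6) = 0.141120, coefficient = 1

I ≈ (0.458333/3) × 12.825147 = 1.959397
Exact value: 1.958905
Error: 0.000493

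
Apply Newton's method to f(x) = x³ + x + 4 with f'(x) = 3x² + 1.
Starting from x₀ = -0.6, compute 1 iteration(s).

f(x) = x³ + x + 4
f'(x) = 3x² + 1
x₀ = -0.6

Newton-Raphson formula: x_{n+1} = x_n - f(x_n)/f'(x_n)

Iteration 1:
  f(-0.600000) = 3.184000
  f'(-0.600000) = 2.080000
  x_1 = -0.600000 - 3.184000/2.080000 = -2.130769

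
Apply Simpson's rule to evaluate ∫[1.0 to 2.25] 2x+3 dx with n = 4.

f(x) = 2x+3
a = 1.0, b = 2.25, n = 4
h = (b - a)/n = 0.312500

Simpson's rule: (h/3)[f(x₀) + 4f(x₁) + 2f(x₂) + ... + f(xₙ)]

x_0 = 1.0000, f(x_0) = 5.000000, coefficient = 1
x_1 = 1.3125, f(x_1) = 5.625000, coefficient = 4
x_2 = 1.6250, f(x_2) = 6.250000, coefficient = 2
x_3 = 1.9375, f(x_3) = 6.875000, coefficient = 4
x_4 = 2.2500, f(x_4) = 7.500000, coefficient = 1

I ≈ (0.312500/3) × 75.000000 = 7.812500
Exact value: 7.812500
Error: 0.000000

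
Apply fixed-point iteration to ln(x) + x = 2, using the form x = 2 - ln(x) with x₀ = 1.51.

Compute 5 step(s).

Equation: ln(x) + x = 2
Fixed-point form: x = 2 - ln(x)
x₀ = 1.51

x_1 = g(1.510000) = 1.587890
x_2 = g(1.587890) = 1.537594
x_3 = g(1.537594) = 1.569781
x_4 = g(1.569781) = 1.549064
x_5 = g(1.549064) = 1.562349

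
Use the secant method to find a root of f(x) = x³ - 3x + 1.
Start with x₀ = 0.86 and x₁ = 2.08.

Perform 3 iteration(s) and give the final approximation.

f(x) = x³ - 3x + 1
x₀ = 0.86, x₁ = 2.08

Secant formula: x_{n+1} = x_n - f(x_n)(x_n - x_{n-1})/(f(x_n) - f(x_{n-1}))

Iteration 1:
  f(0.860000) = -0.943944
  f(2.080000) = 3.758912
  x_2 = 2.080000 - 3.758912×(2.080000 - 0.860000)/(3.758912 - (-0.943944))
       = 1.104875
Iteration 2:
  f(2.080000) = 3.758912
  f(1.104875) = -0.965850
  x_3 = 1.104875 - (-0.965850)×(1.104875 - 2.080000)/(-0.965850 - 3.758912)
       = 1.304213
Iteration 3:
  f(1.104875) = -0.965850
  f(1.304213) = -0.694210
  x_4 = 1.304213 - (-0.694210)×(1.304213 - 1.104875)/(-0.694210 - (-0.965850))
       = 1.813645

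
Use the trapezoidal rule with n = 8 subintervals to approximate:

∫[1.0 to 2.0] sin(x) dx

f(x) = sin(x)
a = 1.0, b = 2.0, n = 8
h = (b - a)/n = 0.125000

Trapezoidal rule: (h/2)[f(x₀) + 2f(x₁) + 2f(x₂) + ... + f(xₙ)]

x_0 = 1.0000, f(x_0) = 0.841471, coefficient = 1
x_1 = 1.1250, f(x_1) = 0.902268, coefficient = 2
x_2 = 1.2500, f(x_2) = 0.948985, coefficient = 2
x_3 = 1.3750, f(x_3) = 0.980893, coefficient = 2
x_4 = 1.5000, f(x_4) = 0.997495, coefficient = 2
x_5 = 1.6250, f(x_5) = 0.998531, coefficient = 2
x_6 = 1.7500, f(x_6) = 0.983986, coefficient = 2
x_7 = 1.8750, f(x_7) = 0.954086, coefficient = 2
x_8 = 2.0000, f(x_8) = 0.909297, coefficient = 1

I ≈ (0.125000/2) × 15.283255 = 0.955203
Exact value: 0.956449
Error: 0.001246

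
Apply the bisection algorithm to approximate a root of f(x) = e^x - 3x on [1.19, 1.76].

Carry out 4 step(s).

f(x) = e^x - 3x
Initial interval: [1.19, 1.76]

Iteration 1:
  c_1 = (1.190000 + 1.760000)/2 = 1.475000
  f(c_1) = f(1.475000) = -0.053964
  f(a) × f(c) ≥ 0, new interval: [1.475000, 1.760000]
Iteration 2:
  c_2 = (1.475000 + 1.760000)/2 = 1.617500
  f(c_2) = f(1.617500) = 0.187973
  f(a) × f(c) < 0, new interval: [1.475000, 1.617500]
Iteration 3:
  c_3 = (1.475000 + 1.617500)/2 = 1.546250
  f(c_3) = f(1.546250) = 0.055085
  f(a) × f(c) < 0, new interval: [1.475000, 1.546250]
Iteration 4:
  c_4 = (1.475000 + 1.546250)/2 = 1.510625
  f(c_4) = f(1.510625) = -0.002314
  f(a) × f(c) ≥ 0, new interval: [1.510625, 1.546250]

After 4 iteration(s), the approximation is c_4 = 1.510625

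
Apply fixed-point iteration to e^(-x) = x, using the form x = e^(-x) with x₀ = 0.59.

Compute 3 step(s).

Equation: e^(-x) = x
Fixed-point form: x = e^(-x)
x₀ = 0.59

x_1 = g(0.590000) = 0.554327
x_2 = g(0.554327) = 0.574459
x_3 = g(0.574459) = 0.563010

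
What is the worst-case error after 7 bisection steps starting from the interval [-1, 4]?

Bisection error bound: |error| ≤ (b-a)/2^n
|error| ≤ (4 - (-1))/2^7 = 5/2^7
|error| ≤ 0.0390625000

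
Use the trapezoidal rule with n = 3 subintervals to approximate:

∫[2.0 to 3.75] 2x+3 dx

f(x) = 2x+3
a = 2.0, b = 3.75, n = 3
h = (b - a)/n = 0.583333

Trapezoidal rule: (h/2)[f(x₀) + 2f(x₁) + 2f(x₂) + ... + f(xₙ)]

x_0 = 2.0000, f(x_0) = 7.000000, coefficient = 1
x_1 = 2.5833, f(x_1) = 8.166667, coefficient = 2
x_2 = 3.1667, f(x_2) = 9.333333, coefficient = 2
x_3 = 3.7500, f(x_3) = 10.500000, coefficient = 1

I ≈ (0.583333/2) × 52.500000 = 15.312500
Exact value: 15.312500
Error: 0.000000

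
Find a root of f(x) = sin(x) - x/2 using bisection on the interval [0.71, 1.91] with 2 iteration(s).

f(x) = sin(x) - x/2
Initial interval: [0.71, 1.91]

Iteration 1:
  c_1 = (0.710000 + 1.910000)/2 = 1.310000
  f(c_1) = f(1.310000) = 0.311185
  f(a) × f(c) ≥ 0, new interval: [1.310000, 1.910000]
Iteration 2:
  c_2 = (1.310000 + 1.910000)/2 = 1.610000
  f(c_2) = f(1.610000) = 0.194232
  f(a) × f(c) ≥ 0, new interval: [1.610000, 1.910000]

After 2 iteration(s), the approximation is c_2 = 1.610000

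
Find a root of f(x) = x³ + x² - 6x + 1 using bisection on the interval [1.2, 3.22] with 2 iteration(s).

f(x) = x³ + x² - 6x + 1
Initial interval: [1.2, 3.22]

Iteration 1:
  c_1 = (1.200000 + 3.220000)/2 = 2.210000
  f(c_1) = f(2.210000) = 3.417961
  f(a) × f(c) < 0, new interval: [1.200000, 2.210000]
Iteration 2:
  c_2 = (1.200000 + 2.210000)/2 = 1.705000
  f(c_2) = f(1.705000) = -1.366497
  f(a) × f(c) ≥ 0, new interval: [1.705000, 2.210000]

After 2 iteration(s), the approximation is c_2 = 1.705000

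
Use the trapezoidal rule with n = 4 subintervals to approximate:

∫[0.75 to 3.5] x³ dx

f(x) = x³
a = 0.75, b = 3.5, n = 4
h = (b - a)/n = 0.687500

Trapezoidal rule: (h/2)[f(x₀) + 2f(x₁) + 2f(x₂) + ... + f(xₙ)]

x_0 = 0.7500, f(x_0) = 0.421875, coefficient = 1
x_1 = 1.4375, f(x_1) = 2.970459, coefficient = 2
x_2 = 2.1250, f(x_2) = 9.595703, coefficient = 2
x_3 = 2.8125, f(x_3) = 22.247314, coefficient = 2
x_4 = 3.5000, f(x_4) = 42.875000, coefficient = 1

I ≈ (0.687500/2) × 112.923828 = 38.817566
Exact value: 37.436523
Error: 1.381042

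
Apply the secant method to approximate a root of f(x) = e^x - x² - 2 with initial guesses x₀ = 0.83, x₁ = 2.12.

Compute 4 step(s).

f(x) = e^x - x² - 2
x₀ = 0.83, x₁ = 2.12

Secant formula: x_{n+1} = x_n - f(x_n)(x_n - x_{n-1})/(f(x_n) - f(x_{n-1}))

Iteration 1:
  f(0.830000) = -0.395581
  f(2.120000) = 1.836737
  x_2 = 2.120000 - 1.836737×(2.120000 - 0.830000)/(1.836737 - (-0.395581))
       = 1.058596
Iteration 2:
  f(2.120000) = 1.836737
  f(1.058596) = -0.238304
  x_3 = 1.058596 - (-0.238304)×(1.058596 - 2.120000)/(-0.238304 - 1.836737)
       = 1.180491
Iteration 3:
  f(1.058596) = -0.238304
  f(1.180491) = -0.137586
  x_4 = 1.180491 - (-0.137586)×(1.180491 - 1.058596)/(-0.137586 - (-0.238304))
       = 1.347007
Iteration 4:
  f(1.180491) = -0.137586
  f(1.347007) = 0.031470
  x_5 = 1.347007 - 0.031470×(1.347007 - 1.180491)/(0.031470 - (-0.137586))
       = 1.316010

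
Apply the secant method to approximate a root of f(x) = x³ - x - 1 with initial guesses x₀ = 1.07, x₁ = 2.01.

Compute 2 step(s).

f(x) = x³ - x - 1
x₀ = 1.07, x₁ = 2.01

Secant formula: x_{n+1} = x_n - f(x_n)(x_n - x_{n-1})/(f(x_n) - f(x_{n-1}))

Iteration 1:
  f(1.070000) = -0.844957
  f(2.010000) = 5.110601
  x_2 = 2.010000 - 5.110601×(2.010000 - 1.070000)/(5.110601 - (-0.844957))
       = 1.203364
Iteration 2:
  f(2.010000) = 5.110601
  f(1.203364) = -0.460789
  x_3 = 1.203364 - (-0.460789)×(1.203364 - 2.010000)/(-0.460789 - 5.110601)
       = 1.270078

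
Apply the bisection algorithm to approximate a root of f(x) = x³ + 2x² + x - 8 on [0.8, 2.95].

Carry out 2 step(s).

f(x) = x³ + 2x² + x - 8
Initial interval: [0.8, 2.95]

Iteration 1:
  c_1 = (0.800000 + 2.950000)/2 = 1.875000
  f(c_1) = f(1.875000) = 7.498047
  f(a) × f(c) < 0, new interval: [0.800000, 1.875000]
Iteration 2:
  c_2 = (0.800000 + 1.875000)/2 = 1.337500
  f(c_2) = f(1.337500) = -0.692025
  f(a) × f(c) ≥ 0, new interval: [1.337500, 1.875000]

After 2 iteration(s), the approximation is c_2 = 1.337500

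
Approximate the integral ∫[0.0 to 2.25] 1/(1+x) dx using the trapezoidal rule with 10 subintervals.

f(x) = 1/(1+x)
a = 0.0, b = 2.25, n = 10
h = (b - a)/n = 0.225000

Trapezoidal rule: (h/2)[f(x₀) + 2f(x₁) + 2f(x₂) + ... + f(xₙ)]

x_0 = 0.0000, f(x_0) = 1.000000, coefficient = 1
x_1 = 0.2250, f(x_1) = 0.816327, coefficient = 2
x_2 = 0.4500, f(x_2) = 0.689655, coefficient = 2
x_3 = 0.6750, f(x_3) = 0.597015, coefficient = 2
x_4 = 0.9000, f(x_4) = 0.526316, coefficient = 2
x_5 = 1.1250, f(x_5) = 0.470588, coefficient = 2
x_6 = 1.3500, f(x_6) = 0.425532, coefficient = 2
x_7 = 1.5750, f(x_7) = 0.388350, coefficient = 2
x_8 = 1.8000, f(x_8) = 0.357143, coefficient = 2
x_9 = 2.0250, f(x_9) = 0.330579, coefficient = 2
x_10 = 2.2500, f(x_10) = 0.307692, coefficient = 1

I ≈ (0.225000/2) × 10.510699 = 1.182454
Exact value: 1.178655
Error: 0.003799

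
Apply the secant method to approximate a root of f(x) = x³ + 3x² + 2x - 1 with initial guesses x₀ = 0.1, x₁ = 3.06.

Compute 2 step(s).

f(x) = x³ + 3x² + 2x - 1
x₀ = 0.1, x₁ = 3.06

Secant formula: x_{n+1} = x_n - f(x_n)(x_n - x_{n-1})/(f(x_n) - f(x_{n-1}))

Iteration 1:
  f(0.100000) = -0.769000
  f(3.060000) = 61.863416
  x_2 = 3.060000 - 61.863416×(3.060000 - 0.100000)/(61.863416 - (-0.769000))
       = 0.136343
Iteration 2:
  f(3.060000) = 61.863416
  f(0.136343) = -0.669012
  x_3 = 0.136343 - (-0.669012)×(0.136343 - 3.060000)/(-0.669012 - 61.863416)
       = 0.167622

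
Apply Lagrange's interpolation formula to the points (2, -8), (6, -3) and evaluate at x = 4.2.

Lagrange interpolation formula:
P(x) = Σ yᵢ × Lᵢ(x)
where Lᵢ(x) = Π_{j≠i} (x - xⱼ)/(xᵢ - xⱼ)

L_0(4.2) = (4.2 - 6)/(2 - 6) = 0.450000
L_1(4.2) = (4.2 - 2)/(6 - 2) = 0.550000

P(4.2) = (-8)×L_0(4.2) + (-3)×L_1(4.2)
P(4.2) = -5.250000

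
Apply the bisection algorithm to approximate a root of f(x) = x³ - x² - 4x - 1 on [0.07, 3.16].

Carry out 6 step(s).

f(x) = x³ - x² - 4x - 1
Initial interval: [0.07, 3.16]

Iteration 1:
  c_1 = (0.070000 + 3.160000)/2 = 1.615000
  f(c_1) = f(1.615000) = -5.855942
  f(a) × f(c) ≥ 0, new interval: [1.615000, 3.160000]
Iteration 2:
  c_2 = (1.615000 + 3.160000)/2 = 2.387500
  f(c_2) = f(2.387500) = -2.641033
  f(a) × f(c) ≥ 0, new interval: [2.387500, 3.160000]
Iteration 3:
  c_3 = (2.387500 + 3.160000)/2 = 2.773750
  f(c_3) = f(2.773750) = 1.551681
  f(a) × f(c) < 0, new interval: [2.387500, 2.773750]
Iteration 4:
  c_4 = (2.387500 + 2.773750)/2 = 2.580625
  f(c_4) = f(2.580625) = -0.796130
  f(a) × f(c) ≥ 0, new interval: [2.580625, 2.773750]
Iteration 5:
  c_5 = (2.580625 + 2.773750)/2 = 2.677188
  f(c_5) = f(2.677188) = 0.312211
  f(a) × f(c) < 0, new interval: [2.580625, 2.677188]
Iteration 6:
  c_6 = (2.580625 + 2.677188)/2 = 2.628906
  f(c_6) = f(2.628906) = -0.258013
  f(a) × f(c) ≥ 0, new interval: [2.628906, 2.677188]

After 6 iteration(s), the approximation is c_6 = 2.628906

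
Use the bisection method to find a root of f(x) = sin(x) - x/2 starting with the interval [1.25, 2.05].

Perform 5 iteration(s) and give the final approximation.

f(x) = sin(x) - x/2
Initial interval: [1.25, 2.05]

Iteration 1:
  c_1 = (1.250000 + 2.050000)/2 = 1.650000
  f(c_1) = f(1.650000) = 0.171865
  f(a) × f(c) ≥ 0, new interval: [1.650000, 2.050000]
Iteration 2:
  c_2 = (1.650000 + 2.050000)/2 = 1.850000
  f(c_2) = f(1.850000) = 0.036275
  f(a) × f(c) ≥ 0, new interval: [1.850000, 2.050000]
Iteration 3:
  c_3 = (1.850000 + 2.050000)/2 = 1.950000
  f(c_3) = f(1.950000) = -0.046040
  f(a) × f(c) < 0, new interval: [1.850000, 1.950000]
Iteration 4:
  c_4 = (1.850000 + 1.950000)/2 = 1.900000
  f(c_4) = f(1.900000) = -0.003700
  f(a) × f(c) < 0, new interval: [1.850000, 1.900000]
Iteration 5:
  c_5 = (1.850000 + 1.900000)/2 = 1.875000
  f(c_5) = f(1.875000) = 0.016586
  f(a) × f(c) ≥ 0, new interval: [1.875000, 1.900000]

After 5 iteration(s), the approximation is c_5 = 1.875000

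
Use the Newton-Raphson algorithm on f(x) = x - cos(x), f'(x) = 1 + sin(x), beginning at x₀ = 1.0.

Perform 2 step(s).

f(x) = x - cos(x)
f'(x) = 1 + sin(x)
x₀ = 1.0

Newton-Raphson formula: x_{n+1} = x_n - f(x_n)/f'(x_n)

Iteration 1:
  f(1.000000) = 0.459698
  f'(1.000000) = 1.841471
  x_1 = 1.000000 - 0.459698/1.841471 = 0.750364
Iteration 2:
  f(0.750364) = 0.018923
  f'(0.750364) = 1.681905
  x_2 = 0.750364 - 0.018923/1.681905 = 0.739113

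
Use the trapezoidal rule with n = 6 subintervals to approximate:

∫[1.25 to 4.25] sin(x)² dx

f(x) = sin(x)²
a = 1.25, b = 4.25, n = 6
h = (b - a)/n = 0.500000

Trapezoidal rule: (h/2)[f(x₀) + 2f(x₁) + 2f(x₂) + ... + f(xₙ)]

x_0 = 1.2500, f(x_0) = 0.900572, coefficient = 1
x_1 = 1.7500, f(x_1) = 0.968228, coefficient = 2
x_2 = 2.2500, f(x_2) = 0.605398, coefficient = 2
x_3 = 2.7500, f(x_3) = 0.145665, coefficient = 2
x_4 = 3.2500, f(x_4) = 0.011706, coefficient = 2
x_5 = 3.7500, f(x_5) = 0.326682, coefficient = 2
x_6 = 4.2500, f(x_6) = 0.801006, coefficient = 1

I ≈ (0.500000/2) × 5.816938 = 1.454234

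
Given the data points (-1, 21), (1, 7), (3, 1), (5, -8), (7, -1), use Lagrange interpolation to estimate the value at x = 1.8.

Lagrange interpolation formula:
P(x) = Σ yᵢ × Lᵢ(x)
where Lᵢ(x) = Π_{j≠i} (x - xⱼ)/(xᵢ - xⱼ)

L_0(1.8) = (1.8 - 1)/(-1 - 1) × (1.8 - 3)/(-1 - 3) × (1.8 - 5)/(-1 - 5) × (1.8 - 7)/(-1 - 7) = -0.041600
L_1(1.8) = (1.8 - (-1))/(1 - (-1)) × (1.8 - 3)/(1 - 3) × (1.8 - 5)/(1 - 5) × (1.8 - 7)/(1 - 7) = 0.582400
L_2(1.8) = (1.8 - (-1))/(3 - (-1)) × (1.8 - 1)/(3 - 1) × (1.8 - 5)/(3 - 5) × (1.8 - 7)/(3 - 7) = 0.582400
L_3(1.8) = (1.8 - (-1))/(5 - (-1)) × (1.8 - 1)/(5 - 1) × (1.8 - 3)/(5 - 3) × (1.8 - 7)/(5 - 7) = -0.145600
L_4(1.8) = (1.8 - (-1))/(7 - (-1)) × (1.8 - 1)/(7 - 1) × (1.8 - 3)/(7 - 3) × (1.8 - 5)/(7 - 5) = 0.022400

P(1.8) = 21×L_0(1.8) + 7×L_1(1.8) + 1×L_2(1.8) + (-8)×L_3(1.8) + (-1)×L_4(1.8)
P(1.8) = 4.928000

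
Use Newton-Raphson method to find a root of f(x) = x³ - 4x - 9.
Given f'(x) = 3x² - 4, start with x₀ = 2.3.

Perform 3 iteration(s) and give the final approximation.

f(x) = x³ - 4x - 9
f'(x) = 3x² - 4
x₀ = 2.3

Newton-Raphson formula: x_{n+1} = x_n - f(x_n)/f'(x_n)

Iteration 1:
  f(2.300000) = -6.033000
  f'(2.300000) = 11.870000
  x_1 = 2.300000 - (-6.033000)/11.870000 = 2.808256
Iteration 2:
  f(2.808256) = 1.913732
  f'(2.808256) = 19.658907
  x_2 = 2.808256 - 1.913732/19.658907 = 2.710909
Iteration 3:
  f(2.710909) = 0.078914
  f'(2.710909) = 18.047087
  x_3 = 2.710909 - 0.078914/18.047087 = 2.706537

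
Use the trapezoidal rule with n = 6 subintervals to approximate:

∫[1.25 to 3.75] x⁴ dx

f(x) = x⁴
a = 1.25, b = 3.75, n = 6
h = (b - a)/n = 0.416667

Trapezoidal rule: (h/2)[f(x₀) + 2f(x₁) + 2f(x₂) + ... + f(xₙ)]

x_0 = 1.2500, f(x_0) = 2.441406, coefficient = 1
x_1 = 1.6667, f(x_1) = 7.716049, coefficient = 2
x_2 = 2.0833, f(x_2) = 18.838011, coefficient = 2
x_3 = 2.5000, f(x_3) = 39.062500, coefficient = 2
x_4 = 2.9167, f(x_4) = 72.368104, coefficient = 2
x_5 = 3.3333, f(x_5) = 123.456790, coefficient = 2
x_6 = 3.7500, f(x_6) = 197.753906, coefficient = 1

I ≈ (0.416667/2) × 723.078221 = 150.641296
Exact value: 147.705078
Error: 2.936218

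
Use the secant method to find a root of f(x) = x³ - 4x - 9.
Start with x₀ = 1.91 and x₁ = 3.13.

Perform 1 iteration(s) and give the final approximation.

f(x) = x³ - 4x - 9
x₀ = 1.91, x₁ = 3.13

Secant formula: x_{n+1} = x_n - f(x_n)(x_n - x_{n-1})/(f(x_n) - f(x_{n-1}))

Iteration 1:
  f(1.910000) = -9.672129
  f(3.130000) = 9.144297
  x_2 = 3.130000 - 9.144297×(3.130000 - 1.910000)/(9.144297 - (-9.672129))
       = 2.537112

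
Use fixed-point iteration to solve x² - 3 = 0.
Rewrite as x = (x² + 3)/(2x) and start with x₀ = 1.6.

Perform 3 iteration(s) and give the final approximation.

Equation: x² - 3 = 0
Fixed-point form: x = (x² + 3)/(2x)
x₀ = 1.6

x_1 = g(1.600000) = 1.737500
x_2 = g(1.737500) = 1.732059
x_3 = g(1.732059) = 1.732051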